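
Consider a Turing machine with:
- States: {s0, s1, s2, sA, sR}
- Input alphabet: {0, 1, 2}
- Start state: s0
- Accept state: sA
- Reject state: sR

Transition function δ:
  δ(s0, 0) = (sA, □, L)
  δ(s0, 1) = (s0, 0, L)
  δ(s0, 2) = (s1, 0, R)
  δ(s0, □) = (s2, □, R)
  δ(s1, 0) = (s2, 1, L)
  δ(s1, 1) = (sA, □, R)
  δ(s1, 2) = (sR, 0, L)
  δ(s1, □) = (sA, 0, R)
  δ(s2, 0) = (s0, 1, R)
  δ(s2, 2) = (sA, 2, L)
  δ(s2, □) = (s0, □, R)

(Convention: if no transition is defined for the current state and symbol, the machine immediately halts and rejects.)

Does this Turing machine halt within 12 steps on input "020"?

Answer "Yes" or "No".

Execution trace:
Initial: [s0]020
Step 1: δ(s0, 0) = (sA, □, L) → [sA]□□20

The machine reaches the accept state sA and halts.
The machine halted after 1 step (within the 12-step bound).

Answer: Yes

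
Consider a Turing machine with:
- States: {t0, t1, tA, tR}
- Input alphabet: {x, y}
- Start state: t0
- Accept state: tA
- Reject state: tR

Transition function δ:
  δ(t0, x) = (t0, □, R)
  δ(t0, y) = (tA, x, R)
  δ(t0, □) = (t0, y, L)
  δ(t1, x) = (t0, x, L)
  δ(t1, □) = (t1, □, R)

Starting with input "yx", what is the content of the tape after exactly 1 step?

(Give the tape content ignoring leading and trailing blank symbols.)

Execution trace:
Initial: [t0]yx
Step 1: δ(t0, y) = (tA, x, R) → x[tA]x

The machine reaches the accept state tA and halts.

After 1 step, the tape (ignoring leading/trailing blanks) is: xx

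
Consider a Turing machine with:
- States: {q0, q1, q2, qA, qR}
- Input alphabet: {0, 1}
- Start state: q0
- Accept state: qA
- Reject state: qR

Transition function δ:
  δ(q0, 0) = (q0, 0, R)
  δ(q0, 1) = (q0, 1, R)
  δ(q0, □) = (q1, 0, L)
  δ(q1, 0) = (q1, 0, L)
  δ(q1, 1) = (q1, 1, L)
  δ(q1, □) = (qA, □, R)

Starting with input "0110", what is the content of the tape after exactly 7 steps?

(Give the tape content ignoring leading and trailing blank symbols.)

Execution trace:
Initial: [q0]0110
Step 1: δ(q0, 0) = (q0, 0, R) → 0[q0]110
Step 2: δ(q0, 1) = (q0, 1, R) → 01[q0]10
Step 3: δ(q0, 1) = (q0, 1, R) → 011[q0]0
Step 4: δ(q0, 0) = (q0, 0, R) → 0110[q0]□
Step 5: δ(q0, □) = (q1, 0, L) → 011[q1]00
Step 6: δ(q1, 0) = (q1, 0, L) → 01[q1]100
Step 7: δ(q1, 1) = (q1, 1, L) → 0[q1]1100

After 7 steps, the tape (ignoring leading/trailing blanks) is: 01100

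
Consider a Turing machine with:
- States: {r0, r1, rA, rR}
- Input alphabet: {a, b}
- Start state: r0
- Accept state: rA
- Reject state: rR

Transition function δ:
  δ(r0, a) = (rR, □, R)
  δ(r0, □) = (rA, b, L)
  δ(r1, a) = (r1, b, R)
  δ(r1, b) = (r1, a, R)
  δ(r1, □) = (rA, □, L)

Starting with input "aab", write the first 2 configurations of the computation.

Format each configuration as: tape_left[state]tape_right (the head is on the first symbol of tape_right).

Transitions applied:
Step 1: δ(r0, a) = (rR, □, R)

The first 2 configurations are:
[r0]aab ⊢ □[rR]ab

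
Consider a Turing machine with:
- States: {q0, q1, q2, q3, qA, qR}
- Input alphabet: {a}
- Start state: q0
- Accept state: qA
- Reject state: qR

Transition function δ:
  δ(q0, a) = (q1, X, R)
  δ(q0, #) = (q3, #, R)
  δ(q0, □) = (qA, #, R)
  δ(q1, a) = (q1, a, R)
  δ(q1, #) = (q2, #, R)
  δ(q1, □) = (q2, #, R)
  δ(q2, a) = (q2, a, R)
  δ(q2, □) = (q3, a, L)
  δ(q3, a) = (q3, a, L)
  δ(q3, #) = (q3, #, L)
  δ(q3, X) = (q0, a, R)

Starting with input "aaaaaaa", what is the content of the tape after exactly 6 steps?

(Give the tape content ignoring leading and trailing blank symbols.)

Execution trace:
Initial: [q0]aaaaaaa
Step 1: δ(q0, a) = (q1, X, R) → X[q1]aaaaaa
Step 2: δ(q1, a) = (q1, a, R) → Xa[q1]aaaaa
Step 3: δ(q1, a) = (q1, a, R) → Xaa[q1]aaaa
Step 4: δ(q1, a) = (q1, a, R) → Xaaa[q1]aaa
Step 5: δ(q1, a) = (q1, a, R) → Xaaaa[q1]aa
Step 6: δ(q1, a) = (q1, a, R) → Xaaaaa[q1]a

After 6 steps, the tape (ignoring leading/trailing blanks) is: Xaaaaaa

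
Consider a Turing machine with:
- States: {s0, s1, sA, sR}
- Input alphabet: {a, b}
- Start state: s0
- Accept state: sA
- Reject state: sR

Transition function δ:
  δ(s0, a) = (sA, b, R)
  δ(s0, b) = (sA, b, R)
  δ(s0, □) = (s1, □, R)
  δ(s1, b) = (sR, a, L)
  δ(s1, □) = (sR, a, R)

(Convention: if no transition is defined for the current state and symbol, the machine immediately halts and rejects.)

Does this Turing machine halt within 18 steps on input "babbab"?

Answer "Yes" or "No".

Execution trace:
Initial: [s0]babbab
Step 1: δ(s0, b) = (sA, b, R) → b[sA]abbab

The machine reaches the accept state sA and halts.
The machine halted after 1 step (within the 18-step bound).

Answer: Yes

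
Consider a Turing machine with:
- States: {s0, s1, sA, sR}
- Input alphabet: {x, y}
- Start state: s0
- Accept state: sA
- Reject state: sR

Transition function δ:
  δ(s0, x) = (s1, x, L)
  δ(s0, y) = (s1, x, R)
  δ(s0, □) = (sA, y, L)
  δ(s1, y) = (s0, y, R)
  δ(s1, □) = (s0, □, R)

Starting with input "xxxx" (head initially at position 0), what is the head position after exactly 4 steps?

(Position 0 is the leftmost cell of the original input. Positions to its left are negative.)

Execution trace (head position shown):
Step 0: [s0]xxxx  (head at position 0)
Step 1: move left → [s1]□xxxx  (head at position -1)
Step 2: move right → □[s0]xxxx  (head at position 0)
Step 3: move left → [s1]□xxxx  (head at position -1)
Step 4: move right → □[s0]xxxx  (head at position 0)

After 4 steps, the head is at position 0.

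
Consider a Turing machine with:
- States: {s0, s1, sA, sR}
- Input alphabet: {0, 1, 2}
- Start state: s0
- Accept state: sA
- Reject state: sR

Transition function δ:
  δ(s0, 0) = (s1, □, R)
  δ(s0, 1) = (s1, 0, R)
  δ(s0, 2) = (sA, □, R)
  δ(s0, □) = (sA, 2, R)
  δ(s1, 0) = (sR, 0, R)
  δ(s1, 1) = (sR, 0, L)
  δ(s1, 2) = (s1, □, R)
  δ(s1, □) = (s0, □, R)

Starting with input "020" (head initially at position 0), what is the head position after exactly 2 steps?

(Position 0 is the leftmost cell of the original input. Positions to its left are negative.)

Execution trace (head position shown):
Step 0: [s0]020  (head at position 0)
Step 1: move right → □[s1]20  (head at position 1)
Step 2: move right → □□[s1]0  (head at position 2)

After 2 steps, the head is at position 2.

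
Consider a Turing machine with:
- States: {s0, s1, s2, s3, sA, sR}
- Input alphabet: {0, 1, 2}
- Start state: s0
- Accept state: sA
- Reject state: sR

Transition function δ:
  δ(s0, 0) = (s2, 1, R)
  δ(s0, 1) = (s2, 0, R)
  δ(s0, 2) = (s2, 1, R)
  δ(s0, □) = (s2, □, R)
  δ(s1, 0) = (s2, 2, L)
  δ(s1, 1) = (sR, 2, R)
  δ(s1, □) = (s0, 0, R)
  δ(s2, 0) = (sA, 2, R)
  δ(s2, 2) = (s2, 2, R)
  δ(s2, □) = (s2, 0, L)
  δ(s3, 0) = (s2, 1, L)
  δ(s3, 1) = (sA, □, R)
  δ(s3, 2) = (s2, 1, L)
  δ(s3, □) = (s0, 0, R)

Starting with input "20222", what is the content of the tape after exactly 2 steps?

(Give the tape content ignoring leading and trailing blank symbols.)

Execution trace:
Initial: [s0]20222
Step 1: δ(s0, 2) = (s2, 1, R) → 1[s2]0222
Step 2: δ(s2, 0) = (sA, 2, R) → 12[sA]222

The machine reaches the accept state sA and halts.

After 2 steps, the tape (ignoring leading/trailing blanks) is: 12222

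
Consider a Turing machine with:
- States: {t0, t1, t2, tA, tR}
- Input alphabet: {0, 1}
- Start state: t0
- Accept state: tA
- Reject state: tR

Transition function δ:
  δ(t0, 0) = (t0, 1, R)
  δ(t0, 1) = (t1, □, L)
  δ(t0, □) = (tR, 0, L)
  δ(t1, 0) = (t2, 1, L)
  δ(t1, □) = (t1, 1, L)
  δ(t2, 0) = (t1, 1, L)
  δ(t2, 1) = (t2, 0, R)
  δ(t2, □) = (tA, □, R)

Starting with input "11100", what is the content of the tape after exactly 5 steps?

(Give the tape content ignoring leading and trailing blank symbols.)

Execution trace:
Initial: [t0]11100
Step 1: δ(t0, 1) = (t1, □, L) → [t1]□□1100
Step 2: δ(t1, □) = (t1, 1, L) → [t1]□1□1100
Step 3: δ(t1, □) = (t1, 1, L) → [t1]□11□1100
Step 4: δ(t1, □) = (t1, 1, L) → [t1]□111□1100
Step 5: δ(t1, □) = (t1, 1, L) → [t1]□1111□1100

After 5 steps, the tape (ignoring leading/trailing blanks) is: 1111□1100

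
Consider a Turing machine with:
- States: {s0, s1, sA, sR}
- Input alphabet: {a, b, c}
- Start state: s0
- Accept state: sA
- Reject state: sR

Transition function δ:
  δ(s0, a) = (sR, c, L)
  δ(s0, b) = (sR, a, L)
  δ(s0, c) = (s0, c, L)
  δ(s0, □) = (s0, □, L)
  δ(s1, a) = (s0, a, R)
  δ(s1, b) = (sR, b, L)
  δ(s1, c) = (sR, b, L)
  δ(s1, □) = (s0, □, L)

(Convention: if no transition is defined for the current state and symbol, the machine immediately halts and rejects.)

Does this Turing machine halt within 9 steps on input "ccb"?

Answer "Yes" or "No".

Execution trace:
Initial: [s0]ccb
Step 1: δ(s0, c) = (s0, c, L) → [s0]□ccb
Step 2: δ(s0, □) = (s0, □, L) → [s0]□□ccb
Step 3: δ(s0, □) = (s0, □, L) → [s0]□□□ccb
Step 4: δ(s0, □) = (s0, □, L) → [s0]□□□□ccb
Step 5: δ(s0, □) = (s0, □, L) → [s0]□□□□□ccb
Step 6: δ(s0, □) = (s0, □, L) → [s0]□□□□□□ccb
Step 7: δ(s0, □) = (s0, □, L) → [s0]□□□□□□□ccb
Step 8: δ(s0, □) = (s0, □, L) → [s0]□□□□□□□□ccb
Step 9: δ(s0, □) = (s0, □, L) → [s0]□□□□□□□□□ccb

The machine has not reached a halting state after 9 steps.
The machine did not halt within the 9-step bound.

Answer: No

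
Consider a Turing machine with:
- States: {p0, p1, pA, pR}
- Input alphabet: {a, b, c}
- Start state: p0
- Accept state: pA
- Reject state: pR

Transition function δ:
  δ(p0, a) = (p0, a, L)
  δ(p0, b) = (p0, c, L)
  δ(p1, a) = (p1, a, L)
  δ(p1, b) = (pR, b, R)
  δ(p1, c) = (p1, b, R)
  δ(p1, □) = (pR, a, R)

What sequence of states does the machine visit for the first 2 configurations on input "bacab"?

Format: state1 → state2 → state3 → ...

Execution trace:
Initial: [p0]bacab
Step 1: δ(p0, b) = (p0, c, L) → [p0]□cacab

No transition is defined for δ(p0, □). By convention the machine halts and rejects.

State sequence: p0 → p0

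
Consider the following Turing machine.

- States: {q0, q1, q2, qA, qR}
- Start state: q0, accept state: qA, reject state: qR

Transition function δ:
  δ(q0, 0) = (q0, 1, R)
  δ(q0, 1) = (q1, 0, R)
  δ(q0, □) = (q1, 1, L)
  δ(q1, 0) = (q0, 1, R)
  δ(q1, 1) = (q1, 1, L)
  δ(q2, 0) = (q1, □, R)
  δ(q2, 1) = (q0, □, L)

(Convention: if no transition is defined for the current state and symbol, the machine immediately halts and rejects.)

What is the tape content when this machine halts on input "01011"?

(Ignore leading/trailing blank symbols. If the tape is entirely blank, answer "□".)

Execution trace:
Initial: [q0]01011
Step 1: δ(q0, 0) = (q0, 1, R) → 1[q0]1011
Step 2: δ(q0, 1) = (q1, 0, R) → 10[q1]011
Step 3: δ(q1, 0) = (q0, 1, R) → 101[q0]11
Step 4: δ(q0, 1) = (q1, 0, R) → 1010[q1]1
Step 5: δ(q1, 1) = (q1, 1, L) → 101[q1]01
Step 6: δ(q1, 0) = (q0, 1, R) → 1011[q0]1
Step 7: δ(q0, 1) = (q1, 0, R) → 10110[q1]□

No transition is defined for δ(q1, □). By convention the machine halts and rejects.

Final tape (ignoring leading/trailing blanks): 10110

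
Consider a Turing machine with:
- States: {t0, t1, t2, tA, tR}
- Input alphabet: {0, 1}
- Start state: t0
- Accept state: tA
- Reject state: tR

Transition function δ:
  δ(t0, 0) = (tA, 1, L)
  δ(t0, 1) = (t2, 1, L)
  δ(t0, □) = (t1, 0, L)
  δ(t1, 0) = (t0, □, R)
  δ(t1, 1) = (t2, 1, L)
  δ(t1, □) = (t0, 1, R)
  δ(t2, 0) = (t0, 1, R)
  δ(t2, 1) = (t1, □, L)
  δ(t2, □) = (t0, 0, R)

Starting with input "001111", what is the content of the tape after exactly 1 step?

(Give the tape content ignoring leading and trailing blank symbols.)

Execution trace:
Initial: [t0]001111
Step 1: δ(t0, 0) = (tA, 1, L) → [tA]□101111

The machine reaches the accept state tA and halts.

After 1 step, the tape (ignoring leading/trailing blanks) is: 101111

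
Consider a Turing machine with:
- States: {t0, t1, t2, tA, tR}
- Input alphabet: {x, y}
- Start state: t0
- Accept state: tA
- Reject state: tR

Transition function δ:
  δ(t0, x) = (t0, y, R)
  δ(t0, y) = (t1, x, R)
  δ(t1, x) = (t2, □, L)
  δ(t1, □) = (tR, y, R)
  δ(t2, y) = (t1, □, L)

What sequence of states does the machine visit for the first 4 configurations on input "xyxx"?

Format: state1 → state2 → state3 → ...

Execution trace:
Initial: [t0]xyxx
Step 1: δ(t0, x) = (t0, y, R) → y[t0]yxx
Step 2: δ(t0, y) = (t1, x, R) → yx[t1]xx
Step 3: δ(t1, x) = (t2, □, L) → y[t2]x□x

No transition is defined for δ(t2, x). By convention the machine halts and rejects.

State sequence: t0 → t0 → t1 → t2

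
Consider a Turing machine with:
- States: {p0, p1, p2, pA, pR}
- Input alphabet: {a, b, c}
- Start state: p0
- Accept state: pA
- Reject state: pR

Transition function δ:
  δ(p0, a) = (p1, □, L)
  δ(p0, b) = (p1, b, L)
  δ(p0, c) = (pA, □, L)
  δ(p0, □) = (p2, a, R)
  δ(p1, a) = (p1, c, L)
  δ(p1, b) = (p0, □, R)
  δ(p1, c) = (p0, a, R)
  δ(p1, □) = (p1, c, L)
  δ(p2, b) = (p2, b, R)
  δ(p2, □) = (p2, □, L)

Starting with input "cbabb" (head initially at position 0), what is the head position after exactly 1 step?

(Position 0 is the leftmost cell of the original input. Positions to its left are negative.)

Execution trace (head position shown):
Step 0: [p0]cbabb  (head at position 0)
Step 1: move left → [pA]□□babb  (head at position -1)

After 1 step, the head is at position -1.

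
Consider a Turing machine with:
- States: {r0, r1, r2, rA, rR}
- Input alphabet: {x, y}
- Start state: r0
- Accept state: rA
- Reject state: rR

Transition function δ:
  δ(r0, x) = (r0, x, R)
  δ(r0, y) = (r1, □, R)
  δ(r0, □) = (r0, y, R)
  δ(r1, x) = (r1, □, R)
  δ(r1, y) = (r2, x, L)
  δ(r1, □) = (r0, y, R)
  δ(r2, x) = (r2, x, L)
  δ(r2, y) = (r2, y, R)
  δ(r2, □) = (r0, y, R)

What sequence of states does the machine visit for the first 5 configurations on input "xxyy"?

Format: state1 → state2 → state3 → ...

Execution trace:
Initial: [r0]xxyy
Step 1: δ(r0, x) = (r0, x, R) → x[r0]xyy
Step 2: δ(r0, x) = (r0, x, R) → xx[r0]yy
Step 3: δ(r0, y) = (r1, □, R) → xx□[r1]y
Step 4: δ(r1, y) = (r2, x, L) → xx[r2]□x

State sequence: r0 → r0 → r0 → r1 → r2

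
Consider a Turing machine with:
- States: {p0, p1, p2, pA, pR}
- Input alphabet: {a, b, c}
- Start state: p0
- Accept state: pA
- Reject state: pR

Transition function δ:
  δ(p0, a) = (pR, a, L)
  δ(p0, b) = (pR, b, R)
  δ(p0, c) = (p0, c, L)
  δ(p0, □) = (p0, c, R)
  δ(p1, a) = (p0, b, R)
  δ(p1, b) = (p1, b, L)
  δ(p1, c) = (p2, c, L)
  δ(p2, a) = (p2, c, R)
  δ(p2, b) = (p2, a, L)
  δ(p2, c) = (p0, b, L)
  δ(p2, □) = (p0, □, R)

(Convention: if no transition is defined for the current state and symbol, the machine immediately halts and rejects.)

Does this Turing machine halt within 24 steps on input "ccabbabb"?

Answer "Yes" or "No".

Execution trace:
Initial: [p0]ccabbabb
Step 1: δ(p0, c) = (p0, c, L) → [p0]□ccabbabb
Step 2: δ(p0, □) = (p0, c, R) → c[p0]ccabbabb
Step 3: δ(p0, c) = (p0, c, L) → [p0]cccabbabb
Step 4: δ(p0, c) = (p0, c, L) → [p0]□cccabbabb
Step 5: δ(p0, □) = (p0, c, R) → c[p0]cccabbabb
Step 6: δ(p0, c) = (p0, c, L) → [p0]ccccabbabb
Step 7: δ(p0, c) = (p0, c, L) → [p0]□ccccabbabb
Step 8: δ(p0, □) = (p0, c, R) → c[p0]ccccabbabb
Step 9: δ(p0, c) = (p0, c, L) → [p0]cccccabbabb
Step 10: δ(p0, c) = (p0, c, L) → [p0]□cccccabbabb
Step 11: δ(p0, □) = (p0, c, R) → c[p0]cccccabbabb
Step 12: δ(p0, c) = (p0, c, L) → [p0]ccccccabbabb
Step 13: δ(p0, c) = (p0, c, L) → [p0]□ccccccabbabb
Step 14: δ(p0, □) = (p0, c, R) → c[p0]ccccccabbabb
Step 15: δ(p0, c) = (p0, c, L) → [p0]cccccccabbabb
Step 16: δ(p0, c) = (p0, c, L) → [p0]□cccccccabbabb
Step 17: δ(p0, □) = (p0, c, R) → c[p0]cccccccabbabb
Step 18: δ(p0, c) = (p0, c, L) → [p0]ccccccccabbabb
Step 19: δ(p0, c) = (p0, c, L) → [p0]□ccccccccabbabb
Step 20: δ(p0, □) = (p0, c, R) → c[p0]ccccccccabbabb
Step 21: δ(p0, c) = (p0, c, L) → [p0]cccccccccabbabb
Step 22: δ(p0, c) = (p0, c, L) → [p0]□cccccccccabbabb
Step 23: δ(p0, □) = (p0, c, R) → c[p0]cccccccccabbabb
Step 24: δ(p0, c) = (p0, c, L) → [p0]ccccccccccabbabb

The machine has not reached a halting state after 24 steps.
The machine did not halt within the 24-step bound.

Answer: No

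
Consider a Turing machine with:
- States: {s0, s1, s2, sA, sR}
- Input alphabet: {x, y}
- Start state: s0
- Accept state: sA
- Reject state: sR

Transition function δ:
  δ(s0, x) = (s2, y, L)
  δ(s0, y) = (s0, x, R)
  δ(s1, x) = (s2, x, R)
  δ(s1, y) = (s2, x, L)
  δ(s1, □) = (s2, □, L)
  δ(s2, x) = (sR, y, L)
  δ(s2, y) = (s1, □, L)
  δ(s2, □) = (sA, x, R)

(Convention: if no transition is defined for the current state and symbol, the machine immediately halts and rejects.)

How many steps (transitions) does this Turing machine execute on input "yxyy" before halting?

Execution trace:
Initial: [s0]yxyy
Step 1: δ(s0, y) = (s0, x, R) → x[s0]xyy
Step 2: δ(s0, x) = (s2, y, L) → [s2]xyyy
Step 3: δ(s2, x) = (sR, y, L) → [sR]□yyyy

The machine reaches the reject state sR and halts.

The machine executed 3 steps before halting.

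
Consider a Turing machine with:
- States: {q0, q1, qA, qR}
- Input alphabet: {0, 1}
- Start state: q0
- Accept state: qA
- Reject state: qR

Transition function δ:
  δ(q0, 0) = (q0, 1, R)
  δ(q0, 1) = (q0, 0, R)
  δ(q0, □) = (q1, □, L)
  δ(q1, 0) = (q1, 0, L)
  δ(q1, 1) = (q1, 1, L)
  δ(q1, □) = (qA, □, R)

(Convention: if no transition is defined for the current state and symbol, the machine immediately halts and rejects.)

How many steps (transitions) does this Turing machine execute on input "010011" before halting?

Execution trace:
Initial: [q0]010011
Step 1: δ(q0, 0) = (q0, 1, R) → 1[q0]10011
Step 2: δ(q0, 1) = (q0, 0, R) → 10[q0]0011
Step 3: δ(q0, 0) = (q0, 1, R) → 101[q0]011
Step 4: δ(q0, 0) = (q0, 1, R) → 1011[q0]11
Step 5: δ(q0, 1) = (q0, 0, R) → 10110[q0]1
Step 6: δ(q0, 1) = (q0, 0, R) → 101100[q0]□
Step 7: δ(q0, □) = (q1, □, L) → 10110[q1]0□
Step 8: δ(q1, 0) = (q1, 0, L) → 1011[q1]00□
Step 9: δ(q1, 0) = (q1, 0, L) → 101[q1]100□
Step 10: δ(q1, 1) = (q1, 1, L) → 10[q1]1100□
Step 11: δ(q1, 1) = (q1, 1, L) → 1[q1]01100□
Step 12: δ(q1, 0) = (q1, 0, L) → [q1]101100□
Step 13: δ(q1, 1) = (q1, 1, L) → [q1]□101100□
Step 14: δ(q1, □) = (qA, □, R) → □[qA]101100□

The machine reaches the accept state qA and halts.

The machine executed 14 steps before halting.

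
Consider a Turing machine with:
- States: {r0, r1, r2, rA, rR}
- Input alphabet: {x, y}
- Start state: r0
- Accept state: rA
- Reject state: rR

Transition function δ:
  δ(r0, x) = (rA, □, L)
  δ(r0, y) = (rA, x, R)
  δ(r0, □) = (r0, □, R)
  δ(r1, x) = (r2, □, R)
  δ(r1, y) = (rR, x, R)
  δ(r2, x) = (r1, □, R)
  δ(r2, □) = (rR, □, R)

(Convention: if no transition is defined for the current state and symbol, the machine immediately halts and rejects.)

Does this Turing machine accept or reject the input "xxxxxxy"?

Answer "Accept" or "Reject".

Execution trace:
Initial: [r0]xxxxxxy
Step 1: δ(r0, x) = (rA, □, L) → [rA]□□xxxxxy

The machine reaches the accept state rA and halts.

Answer: Accept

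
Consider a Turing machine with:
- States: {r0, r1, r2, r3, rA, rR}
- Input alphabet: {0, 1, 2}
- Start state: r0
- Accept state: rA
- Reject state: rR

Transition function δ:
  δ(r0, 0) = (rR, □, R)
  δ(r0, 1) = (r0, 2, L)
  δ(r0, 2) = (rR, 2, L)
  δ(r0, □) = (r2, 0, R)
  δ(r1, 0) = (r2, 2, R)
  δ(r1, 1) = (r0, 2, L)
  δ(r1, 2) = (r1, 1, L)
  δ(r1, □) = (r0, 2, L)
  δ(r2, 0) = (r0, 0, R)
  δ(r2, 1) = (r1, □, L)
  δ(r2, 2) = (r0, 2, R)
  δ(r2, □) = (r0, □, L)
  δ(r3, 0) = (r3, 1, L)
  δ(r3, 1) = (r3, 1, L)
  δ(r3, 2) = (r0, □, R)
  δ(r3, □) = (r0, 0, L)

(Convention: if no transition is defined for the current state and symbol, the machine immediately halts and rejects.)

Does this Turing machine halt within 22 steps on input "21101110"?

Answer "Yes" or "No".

Execution trace:
Initial: [r0]21101110
Step 1: δ(r0, 2) = (rR, 2, L) → [rR]□21101110

The machine reaches the reject state rR and halts.
The machine halted after 1 step (within the 22-step bound).

Answer: Yes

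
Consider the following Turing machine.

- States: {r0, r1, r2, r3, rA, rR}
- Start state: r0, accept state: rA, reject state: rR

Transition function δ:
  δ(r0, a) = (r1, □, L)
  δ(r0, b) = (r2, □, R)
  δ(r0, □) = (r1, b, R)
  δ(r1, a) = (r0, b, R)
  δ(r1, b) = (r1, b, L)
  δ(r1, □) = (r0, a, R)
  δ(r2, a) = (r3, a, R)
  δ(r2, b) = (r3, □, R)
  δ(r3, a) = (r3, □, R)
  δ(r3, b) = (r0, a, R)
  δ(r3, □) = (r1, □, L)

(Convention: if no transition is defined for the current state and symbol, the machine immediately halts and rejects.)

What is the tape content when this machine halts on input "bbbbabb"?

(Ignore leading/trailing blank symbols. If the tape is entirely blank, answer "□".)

Execution trace:
Initial: [r0]bbbbabb
Step 1: δ(r0, b) = (r2, □, R) → □[r2]bbbabb
Step 2: δ(r2, b) = (r3, □, R) → □□[r3]bbabb
Step 3: δ(r3, b) = (r0, a, R) → □□a[r0]babb
Step 4: δ(r0, b) = (r2, □, R) → □□a□[r2]abb
Step 5: δ(r2, a) = (r3, a, R) → □□a□a[r3]bb
Step 6: δ(r3, b) = (r0, a, R) → □□a□aa[r0]b
Step 7: δ(r0, b) = (r2, □, R) → □□a□aa□[r2]□

No transition is defined for δ(r2, □). By convention the machine halts and rejects.

Final tape (ignoring leading/trailing blanks): a□aa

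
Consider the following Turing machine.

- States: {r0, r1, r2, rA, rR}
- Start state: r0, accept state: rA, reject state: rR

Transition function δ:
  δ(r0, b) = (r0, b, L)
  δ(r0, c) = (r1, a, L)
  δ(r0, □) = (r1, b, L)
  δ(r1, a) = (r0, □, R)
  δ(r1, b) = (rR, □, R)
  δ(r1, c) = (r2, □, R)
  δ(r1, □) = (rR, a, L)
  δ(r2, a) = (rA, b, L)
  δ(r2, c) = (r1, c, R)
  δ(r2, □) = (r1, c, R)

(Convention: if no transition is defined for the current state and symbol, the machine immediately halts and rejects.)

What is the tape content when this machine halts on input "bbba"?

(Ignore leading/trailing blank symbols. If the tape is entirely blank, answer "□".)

Execution trace:
Initial: [r0]bbba
Step 1: δ(r0, b) = (r0, b, L) → [r0]□bbba
Step 2: δ(r0, □) = (r1, b, L) → [r1]□bbbba
Step 3: δ(r1, □) = (rR, a, L) → [rR]□abbbba

The machine reaches the reject state rR and halts.

Final tape (ignoring leading/trailing blanks): abbbba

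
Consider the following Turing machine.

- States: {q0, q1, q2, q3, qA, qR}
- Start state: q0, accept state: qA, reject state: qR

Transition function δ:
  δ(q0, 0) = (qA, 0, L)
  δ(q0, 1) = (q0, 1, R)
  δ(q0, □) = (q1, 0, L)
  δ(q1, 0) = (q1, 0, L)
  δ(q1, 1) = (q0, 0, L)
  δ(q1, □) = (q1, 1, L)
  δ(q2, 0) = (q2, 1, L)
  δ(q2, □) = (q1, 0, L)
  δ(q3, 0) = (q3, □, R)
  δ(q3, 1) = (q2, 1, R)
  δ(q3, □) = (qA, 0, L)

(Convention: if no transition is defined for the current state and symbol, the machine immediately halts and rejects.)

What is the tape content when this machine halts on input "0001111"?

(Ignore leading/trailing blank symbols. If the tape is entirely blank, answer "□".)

Execution trace:
Initial: [q0]0001111
Step 1: δ(q0, 0) = (qA, 0, L) → [qA]□0001111

The machine reaches the accept state qA and halts.

Final tape (ignoring leading/trailing blanks): 0001111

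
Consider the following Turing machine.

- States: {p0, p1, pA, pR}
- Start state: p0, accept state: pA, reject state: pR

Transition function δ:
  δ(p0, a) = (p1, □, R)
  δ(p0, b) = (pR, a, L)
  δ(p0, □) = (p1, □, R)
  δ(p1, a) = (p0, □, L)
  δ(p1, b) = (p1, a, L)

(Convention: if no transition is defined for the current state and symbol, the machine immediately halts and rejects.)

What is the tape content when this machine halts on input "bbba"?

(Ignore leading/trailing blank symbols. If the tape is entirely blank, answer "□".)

Execution trace:
Initial: [p0]bbba
Step 1: δ(p0, b) = (pR, a, L) → [pR]□abba

The machine reaches the reject state pR and halts.

Final tape (ignoring leading/trailing blanks): abba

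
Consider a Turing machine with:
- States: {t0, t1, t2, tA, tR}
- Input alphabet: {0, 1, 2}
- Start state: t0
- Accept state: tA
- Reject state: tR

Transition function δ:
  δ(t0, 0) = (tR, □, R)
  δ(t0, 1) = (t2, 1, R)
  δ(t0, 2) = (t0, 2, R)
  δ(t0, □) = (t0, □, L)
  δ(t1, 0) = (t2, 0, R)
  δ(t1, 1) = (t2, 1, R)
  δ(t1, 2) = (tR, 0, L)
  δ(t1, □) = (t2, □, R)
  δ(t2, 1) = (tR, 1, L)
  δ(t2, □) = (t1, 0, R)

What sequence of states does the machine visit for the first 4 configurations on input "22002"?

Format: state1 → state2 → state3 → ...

Execution trace:
Initial: [t0]22002
Step 1: δ(t0, 2) = (t0, 2, R) → 2[t0]2002
Step 2: δ(t0, 2) = (t0, 2, R) → 22[t0]002
Step 3: δ(t0, 0) = (tR, □, R) → 22□[tR]02

The machine reaches the reject state tR and halts.

State sequence: t0 → t0 → t0 → tR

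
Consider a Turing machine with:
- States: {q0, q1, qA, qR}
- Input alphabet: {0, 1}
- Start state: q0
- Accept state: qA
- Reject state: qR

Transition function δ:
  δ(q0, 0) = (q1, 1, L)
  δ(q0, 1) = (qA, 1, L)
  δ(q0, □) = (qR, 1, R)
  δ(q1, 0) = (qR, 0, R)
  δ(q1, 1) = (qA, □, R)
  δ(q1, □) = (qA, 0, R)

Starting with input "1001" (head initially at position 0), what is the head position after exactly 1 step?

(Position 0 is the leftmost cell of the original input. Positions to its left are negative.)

Execution trace (head position shown):
Step 0: [q0]1001  (head at position 0)
Step 1: move left → [qA]□1001  (head at position -1)

After 1 step, the head is at position -1.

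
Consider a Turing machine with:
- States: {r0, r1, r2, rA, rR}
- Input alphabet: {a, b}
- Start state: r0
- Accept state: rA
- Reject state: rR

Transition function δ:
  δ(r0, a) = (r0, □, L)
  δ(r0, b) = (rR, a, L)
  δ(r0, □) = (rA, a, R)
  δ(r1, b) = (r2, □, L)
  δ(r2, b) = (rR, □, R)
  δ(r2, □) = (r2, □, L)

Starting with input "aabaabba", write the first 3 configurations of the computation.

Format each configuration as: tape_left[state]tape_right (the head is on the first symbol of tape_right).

Transitions applied:
Step 1: δ(r0, a) = (r0, □, L)
Step 2: δ(r0, □) = (rA, a, R)

The first 3 configurations are:
[r0]aabaabba ⊢ [r0]□□abaabba ⊢ a[rA]□abaabba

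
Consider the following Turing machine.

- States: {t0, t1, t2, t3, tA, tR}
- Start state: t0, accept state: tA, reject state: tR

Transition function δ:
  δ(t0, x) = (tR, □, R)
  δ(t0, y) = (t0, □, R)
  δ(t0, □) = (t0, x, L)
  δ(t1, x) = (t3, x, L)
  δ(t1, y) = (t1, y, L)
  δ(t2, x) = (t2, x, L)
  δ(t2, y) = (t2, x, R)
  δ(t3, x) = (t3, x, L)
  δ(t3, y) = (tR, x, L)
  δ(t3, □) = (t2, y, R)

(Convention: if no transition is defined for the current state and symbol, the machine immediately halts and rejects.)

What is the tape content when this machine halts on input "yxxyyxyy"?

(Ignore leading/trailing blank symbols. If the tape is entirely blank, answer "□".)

Execution trace:
Initial: [t0]yxxyyxyy
Step 1: δ(t0, y) = (t0, □, R) → □[t0]xxyyxyy
Step 2: δ(t0, x) = (tR, □, R) → □□[tR]xyyxyy

The machine reaches the reject state tR and halts.

Final tape (ignoring leading/trailing blanks): xyyxyy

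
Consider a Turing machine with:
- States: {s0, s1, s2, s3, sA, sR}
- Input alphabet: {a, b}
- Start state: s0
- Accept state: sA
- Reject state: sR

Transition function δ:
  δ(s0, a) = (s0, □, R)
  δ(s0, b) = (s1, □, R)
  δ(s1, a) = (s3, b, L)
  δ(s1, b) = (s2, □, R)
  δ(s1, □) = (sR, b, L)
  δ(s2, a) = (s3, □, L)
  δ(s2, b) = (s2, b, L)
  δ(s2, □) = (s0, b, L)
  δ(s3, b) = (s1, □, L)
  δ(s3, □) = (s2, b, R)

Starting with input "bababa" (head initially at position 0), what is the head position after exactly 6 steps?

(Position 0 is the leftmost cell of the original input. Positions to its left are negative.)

Execution trace (head position shown):
Step 0: [s0]bababa  (head at position 0)
Step 1: move right → □[s1]ababa  (head at position 1)
Step 2: move left → [s3]□bbaba  (head at position 0)
Step 3: move right → b[s2]bbaba  (head at position 1)
Step 4: move left → [s2]bbbaba  (head at position 0)
Step 5: move left → [s2]□bbbaba  (head at position -1)
Step 6: move left → [s0]□bbbbaba  (head at position -2)

After 6 steps, the head is at position -2.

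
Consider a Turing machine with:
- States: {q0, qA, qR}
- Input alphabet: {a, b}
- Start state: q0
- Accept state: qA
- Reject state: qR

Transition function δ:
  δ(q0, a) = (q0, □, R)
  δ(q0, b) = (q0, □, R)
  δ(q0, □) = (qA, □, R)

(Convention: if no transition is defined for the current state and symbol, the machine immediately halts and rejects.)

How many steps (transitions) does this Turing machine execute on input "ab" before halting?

Execution trace:
Initial: [q0]ab
Step 1: δ(q0, a) = (q0, □, R) → □[q0]b
Step 2: δ(q0, b) = (q0, □, R) → □□[q0]□
Step 3: δ(q0, □) = (qA, □, R) → □□□[qA]□

The machine reaches the accept state qA and halts.

The machine executed 3 steps before halting.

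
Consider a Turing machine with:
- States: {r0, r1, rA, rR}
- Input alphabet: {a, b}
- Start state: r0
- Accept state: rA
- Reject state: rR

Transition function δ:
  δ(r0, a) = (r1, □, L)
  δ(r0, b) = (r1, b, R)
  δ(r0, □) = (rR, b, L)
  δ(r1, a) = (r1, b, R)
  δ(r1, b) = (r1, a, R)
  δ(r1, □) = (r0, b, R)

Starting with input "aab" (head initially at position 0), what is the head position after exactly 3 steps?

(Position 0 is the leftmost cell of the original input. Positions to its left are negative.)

Execution trace (head position shown):
Step 0: [r0]aab  (head at position 0)
Step 1: move left → [r1]□□ab  (head at position -1)
Step 2: move right → b[r0]□ab  (head at position 0)
Step 3: move left → [rR]bbab  (head at position -1)

After 3 steps, the head is at position -1.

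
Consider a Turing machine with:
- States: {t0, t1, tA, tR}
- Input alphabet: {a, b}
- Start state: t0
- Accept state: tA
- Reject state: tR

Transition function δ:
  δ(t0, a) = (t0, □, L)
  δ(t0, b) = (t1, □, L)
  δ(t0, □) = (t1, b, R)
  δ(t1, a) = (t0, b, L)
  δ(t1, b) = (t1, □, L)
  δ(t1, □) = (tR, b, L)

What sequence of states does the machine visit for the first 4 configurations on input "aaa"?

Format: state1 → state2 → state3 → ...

Execution trace:
Initial: [t0]aaa
Step 1: δ(t0, a) = (t0, □, L) → [t0]□□aa
Step 2: δ(t0, □) = (t1, b, R) → b[t1]□aa
Step 3: δ(t1, □) = (tR, b, L) → [tR]bbaa

The machine reaches the reject state tR and halts.

State sequence: t0 → t0 → t1 → tR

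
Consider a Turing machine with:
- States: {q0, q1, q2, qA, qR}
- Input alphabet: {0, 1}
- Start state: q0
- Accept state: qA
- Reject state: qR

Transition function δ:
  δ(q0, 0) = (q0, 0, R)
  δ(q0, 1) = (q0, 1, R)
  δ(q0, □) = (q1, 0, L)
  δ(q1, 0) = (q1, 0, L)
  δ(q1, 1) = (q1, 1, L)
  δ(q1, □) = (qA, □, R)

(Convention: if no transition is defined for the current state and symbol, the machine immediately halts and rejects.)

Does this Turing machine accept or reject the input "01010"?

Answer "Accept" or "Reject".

Execution trace:
Initial: [q0]01010
Step 1: δ(q0, 0) = (q0, 0, R) → 0[q0]1010
Step 2: δ(q0, 1) = (q0, 1, R) → 01[q0]010
Step 3: δ(q0, 0) = (q0, 0, R) → 010[q0]10
Step 4: δ(q0, 1) = (q0, 1, R) → 0101[q0]0
Step 5: δ(q0, 0) = (q0, 0, R) → 01010[q0]□
Step 6: δ(q0, □) = (q1, 0, L) → 0101[q1]00
Step 7: δ(q1, 0) = (q1, 0, L) → 010[q1]100
Step 8: δ(q1, 1) = (q1, 1, L) → 01[q1]0100
Step 9: δ(q1, 0) = (q1, 0, L) → 0[q1]10100
Step 10: δ(q1, 1) = (q1, 1, L) → [q1]010100
Step 11: δ(q1, 0) = (q1, 0, L) → [q1]□010100
Step 12: δ(q1, □) = (qA, □, R) → □[qA]010100

The machine reaches the accept state qA and halts.

Answer: Accept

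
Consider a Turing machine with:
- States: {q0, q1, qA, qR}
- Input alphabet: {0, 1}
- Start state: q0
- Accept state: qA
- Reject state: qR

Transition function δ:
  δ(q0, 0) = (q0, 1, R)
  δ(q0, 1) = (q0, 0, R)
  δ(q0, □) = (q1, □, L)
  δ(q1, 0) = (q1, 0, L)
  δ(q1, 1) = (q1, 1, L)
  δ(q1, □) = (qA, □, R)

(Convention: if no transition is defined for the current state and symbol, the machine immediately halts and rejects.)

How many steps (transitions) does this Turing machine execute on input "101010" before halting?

Execution trace:
Initial: [q0]101010
Step 1: δ(q0, 1) = (q0, 0, R) → 0[q0]01010
Step 2: δ(q0, 0) = (q0, 1, R) → 01[q0]1010
Step 3: δ(q0, 1) = (q0, 0, R) → 010[q0]010
Step 4: δ(q0, 0) = (q0, 1, R) → 0101[q0]10
Step 5: δ(q0, 1) = (q0, 0, R) → 01010[q0]0
Step 6: δ(q0, 0) = (q0, 1, R) → 010101[q0]□
Step 7: δ(q0, □) = (q1, □, L) → 01010[q1]1□
Step 8: δ(q1, 1) = (q1, 1, L) → 0101[q1]01□
Step 9: δ(q1, 0) = (q1, 0, L) → 010[q1]101□
Step 10: δ(q1, 1) = (q1, 1, L) → 01[q1]0101□
Step 11: δ(q1, 0) = (q1, 0, L) → 0[q1]10101□
Step 12: δ(q1, 1) = (q1, 1, L) → [q1]010101□
Step 13: δ(q1, 0) = (q1, 0, L) → [q1]□010101□
Step 14: δ(q1, □) = (qA, □, R) → □[qA]010101□

The machine reaches the accept state qA and halts.

The machine executed 14 steps before halting.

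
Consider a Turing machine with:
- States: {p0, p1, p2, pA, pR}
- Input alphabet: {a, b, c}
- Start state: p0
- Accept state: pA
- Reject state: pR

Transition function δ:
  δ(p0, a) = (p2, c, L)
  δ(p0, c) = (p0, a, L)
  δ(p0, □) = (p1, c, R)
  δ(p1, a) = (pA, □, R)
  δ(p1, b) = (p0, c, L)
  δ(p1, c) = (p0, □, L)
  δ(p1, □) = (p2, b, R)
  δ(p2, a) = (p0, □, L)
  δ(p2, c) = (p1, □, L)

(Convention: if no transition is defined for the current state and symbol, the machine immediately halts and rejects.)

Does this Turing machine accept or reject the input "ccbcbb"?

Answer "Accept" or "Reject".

Execution trace:
Initial: [p0]ccbcbb
Step 1: δ(p0, c) = (p0, a, L) → [p0]□acbcbb
Step 2: δ(p0, □) = (p1, c, R) → c[p1]acbcbb
Step 3: δ(p1, a) = (pA, □, R) → c□[pA]cbcbb

The machine reaches the accept state pA and halts.

Answer: Accept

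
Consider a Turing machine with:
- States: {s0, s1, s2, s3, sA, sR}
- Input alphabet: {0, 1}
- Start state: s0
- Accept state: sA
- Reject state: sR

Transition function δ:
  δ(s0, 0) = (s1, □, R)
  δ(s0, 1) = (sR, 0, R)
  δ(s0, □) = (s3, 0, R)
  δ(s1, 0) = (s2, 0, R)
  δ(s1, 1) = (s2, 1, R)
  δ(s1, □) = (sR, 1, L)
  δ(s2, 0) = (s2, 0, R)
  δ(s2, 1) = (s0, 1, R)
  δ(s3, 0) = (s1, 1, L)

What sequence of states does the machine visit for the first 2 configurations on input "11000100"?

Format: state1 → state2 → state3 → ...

Execution trace:
Initial: [s0]11000100
Step 1: δ(s0, 1) = (sR, 0, R) → 0[sR]1000100

The machine reaches the reject state sR and halts.

State sequence: s0 → sR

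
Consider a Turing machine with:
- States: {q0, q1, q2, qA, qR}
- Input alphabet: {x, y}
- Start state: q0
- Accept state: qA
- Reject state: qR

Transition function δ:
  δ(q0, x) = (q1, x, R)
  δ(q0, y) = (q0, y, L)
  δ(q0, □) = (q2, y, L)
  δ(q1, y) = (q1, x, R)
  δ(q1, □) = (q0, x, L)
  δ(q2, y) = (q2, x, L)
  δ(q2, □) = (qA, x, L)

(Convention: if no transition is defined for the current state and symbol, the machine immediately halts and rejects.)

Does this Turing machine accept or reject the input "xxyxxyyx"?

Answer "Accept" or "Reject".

Execution trace:
Initial: [q0]xxyxxyyx
Step 1: δ(q0, x) = (q1, x, R) → x[q1]xyxxyyx

No transition is defined for δ(q1, x). By convention the machine halts and rejects.

Answer: Reject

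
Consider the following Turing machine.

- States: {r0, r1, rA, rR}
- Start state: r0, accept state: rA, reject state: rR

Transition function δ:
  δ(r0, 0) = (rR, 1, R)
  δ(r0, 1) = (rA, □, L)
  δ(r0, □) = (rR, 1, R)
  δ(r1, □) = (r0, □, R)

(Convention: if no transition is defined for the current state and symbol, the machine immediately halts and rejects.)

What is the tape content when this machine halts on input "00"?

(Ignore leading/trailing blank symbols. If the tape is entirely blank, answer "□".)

Execution trace:
Initial: [r0]00
Step 1: δ(r0, 0) = (rR, 1, R) → 1[rR]0

The machine reaches the reject state rR and halts.

Final tape (ignoring leading/trailing blanks): 10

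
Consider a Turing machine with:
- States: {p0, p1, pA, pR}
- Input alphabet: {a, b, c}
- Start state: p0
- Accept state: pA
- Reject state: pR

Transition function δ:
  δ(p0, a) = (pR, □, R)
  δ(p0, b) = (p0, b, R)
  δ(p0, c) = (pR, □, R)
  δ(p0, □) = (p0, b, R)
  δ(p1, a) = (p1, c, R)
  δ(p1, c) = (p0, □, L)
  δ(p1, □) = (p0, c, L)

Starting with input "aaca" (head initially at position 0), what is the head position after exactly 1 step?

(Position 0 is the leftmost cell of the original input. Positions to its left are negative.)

Execution trace (head position shown):
Step 0: [p0]aaca  (head at position 0)
Step 1: move right → □[pR]aca  (head at position 1)

After 1 step, the head is at position 1.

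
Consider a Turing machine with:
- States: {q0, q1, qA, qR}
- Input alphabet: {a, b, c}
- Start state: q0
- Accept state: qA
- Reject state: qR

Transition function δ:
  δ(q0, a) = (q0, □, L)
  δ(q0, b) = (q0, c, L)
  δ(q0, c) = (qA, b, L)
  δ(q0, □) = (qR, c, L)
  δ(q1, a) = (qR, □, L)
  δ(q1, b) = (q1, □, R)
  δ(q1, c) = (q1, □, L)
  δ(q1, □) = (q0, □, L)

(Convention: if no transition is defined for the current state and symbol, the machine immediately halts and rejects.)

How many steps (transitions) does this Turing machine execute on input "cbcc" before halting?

Execution trace:
Initial: [q0]cbcc
Step 1: δ(q0, c) = (qA, b, L) → [qA]□bbcc

The machine reaches the accept state qA and halts.

The machine executed 1 step before halting.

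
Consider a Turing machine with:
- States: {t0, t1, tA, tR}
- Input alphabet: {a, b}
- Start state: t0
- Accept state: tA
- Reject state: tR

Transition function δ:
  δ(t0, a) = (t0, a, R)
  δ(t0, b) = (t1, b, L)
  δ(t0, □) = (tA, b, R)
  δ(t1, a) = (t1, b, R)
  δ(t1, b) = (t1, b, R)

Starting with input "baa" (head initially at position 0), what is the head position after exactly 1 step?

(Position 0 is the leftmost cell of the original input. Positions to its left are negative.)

Execution trace (head position shown):
Step 0: [t0]baa  (head at position 0)
Step 1: move left → [t1]□baa  (head at position -1)

After 1 step, the head is at position -1.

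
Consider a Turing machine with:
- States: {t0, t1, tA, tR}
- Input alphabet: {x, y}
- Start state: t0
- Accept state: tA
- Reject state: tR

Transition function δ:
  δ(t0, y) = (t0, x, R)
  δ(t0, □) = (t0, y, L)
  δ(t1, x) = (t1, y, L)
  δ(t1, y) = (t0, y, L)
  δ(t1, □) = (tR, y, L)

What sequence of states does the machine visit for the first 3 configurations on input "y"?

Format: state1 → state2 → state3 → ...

Execution trace:
Initial: [t0]y
Step 1: δ(t0, y) = (t0, x, R) → x[t0]□
Step 2: δ(t0, □) = (t0, y, L) → [t0]xy

No transition is defined for δ(t0, x). By convention the machine halts and rejects.

State sequence: t0 → t0 → t0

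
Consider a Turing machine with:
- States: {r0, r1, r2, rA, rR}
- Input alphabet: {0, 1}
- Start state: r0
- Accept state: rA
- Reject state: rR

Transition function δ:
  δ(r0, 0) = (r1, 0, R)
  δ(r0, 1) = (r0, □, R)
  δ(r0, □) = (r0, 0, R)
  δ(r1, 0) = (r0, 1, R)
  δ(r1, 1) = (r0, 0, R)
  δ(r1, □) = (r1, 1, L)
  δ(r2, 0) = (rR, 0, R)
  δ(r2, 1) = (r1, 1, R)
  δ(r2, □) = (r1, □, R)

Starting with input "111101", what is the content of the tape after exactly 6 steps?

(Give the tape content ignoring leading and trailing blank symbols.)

Execution trace:
Initial: [r0]111101
Step 1: δ(r0, 1) = (r0, □, R) → □[r0]11101
Step 2: δ(r0, 1) = (r0, □, R) → □□[r0]1101
Step 3: δ(r0, 1) = (r0, □, R) → □□□[r0]101
Step 4: δ(r0, 1) = (r0, □, R) → □□□□[r0]01
Step 5: δ(r0, 0) = (r1, 0, R) → □□□□0[r1]1
Step 6: δ(r1, 1) = (r0, 0, R) → □□□□00[r0]□

After 6 steps, the tape (ignoring leading/trailing blanks) is: 00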